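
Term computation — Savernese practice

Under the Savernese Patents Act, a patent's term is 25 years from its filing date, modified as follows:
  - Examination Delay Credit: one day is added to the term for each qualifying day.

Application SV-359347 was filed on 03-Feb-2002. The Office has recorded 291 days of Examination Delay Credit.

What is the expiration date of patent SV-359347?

Base term: filing date + 25 years → 3 February 2027.
Examination Delay Credit: +291 days → 21 November 2027.

2027-11-21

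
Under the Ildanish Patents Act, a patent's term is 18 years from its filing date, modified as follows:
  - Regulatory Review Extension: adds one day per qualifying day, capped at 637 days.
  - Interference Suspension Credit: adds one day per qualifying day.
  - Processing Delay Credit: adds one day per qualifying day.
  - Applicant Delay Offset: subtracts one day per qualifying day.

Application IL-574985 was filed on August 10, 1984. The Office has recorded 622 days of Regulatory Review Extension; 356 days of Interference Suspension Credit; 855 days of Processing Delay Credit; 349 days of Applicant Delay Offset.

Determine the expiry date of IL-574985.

2006-09-02

Base term: filing date + 18 years → 10 August 2002.
Regulatory Review Extension: 622 days (within the 637-day cap) → +622 days → 23 April 2004.
Interference Suspension Credit: +356 days → 14 April 2005.
Processing Delay Credit: +855 days → 17 August 2007.
Applicant Delay Offset: −349 days → 2 September 2006.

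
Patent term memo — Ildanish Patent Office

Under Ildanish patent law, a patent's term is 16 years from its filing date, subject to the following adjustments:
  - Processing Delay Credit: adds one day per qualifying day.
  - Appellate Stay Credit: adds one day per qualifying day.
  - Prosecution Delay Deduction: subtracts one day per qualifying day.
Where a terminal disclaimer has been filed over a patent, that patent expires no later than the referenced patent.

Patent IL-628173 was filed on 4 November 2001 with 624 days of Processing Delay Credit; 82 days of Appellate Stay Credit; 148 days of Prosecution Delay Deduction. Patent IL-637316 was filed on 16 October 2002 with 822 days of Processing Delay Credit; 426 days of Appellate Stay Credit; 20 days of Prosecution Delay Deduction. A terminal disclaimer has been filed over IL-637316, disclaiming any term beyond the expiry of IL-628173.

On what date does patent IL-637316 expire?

May 16, 2019

Natural term of IL-637316:
  Base: filing + 16 years → 16 October 2018.
  Processing Delay Credit: +822 days → 15 January 2021.
  Appellate Stay Credit: +426 days → 17 March 2022.
  Prosecution Delay Deduction: −20 days → 25 February 2022.
Expiry of referenced patent IL-628173:
  Base: filing + 16 years → 4 November 2017.
  Processing Delay Credit: +624 days → 21 July 2019.
  Appellate Stay Credit: +82 days → 11 October 2019.
  Prosecution Delay Deduction: −148 days → 16 May 2019.
Terminal disclaimer: IL-637316 expires on the earlier of 25 February 2022 and 16 May 2019.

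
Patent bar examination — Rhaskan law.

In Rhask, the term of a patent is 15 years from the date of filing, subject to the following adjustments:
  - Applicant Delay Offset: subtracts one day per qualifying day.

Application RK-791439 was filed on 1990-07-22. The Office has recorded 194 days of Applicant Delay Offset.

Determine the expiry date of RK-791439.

Base term: filing date + 15 years → 22 July 2005.
Applicant Delay Offset: −194 days → 9 January 2005.

January 9, 2005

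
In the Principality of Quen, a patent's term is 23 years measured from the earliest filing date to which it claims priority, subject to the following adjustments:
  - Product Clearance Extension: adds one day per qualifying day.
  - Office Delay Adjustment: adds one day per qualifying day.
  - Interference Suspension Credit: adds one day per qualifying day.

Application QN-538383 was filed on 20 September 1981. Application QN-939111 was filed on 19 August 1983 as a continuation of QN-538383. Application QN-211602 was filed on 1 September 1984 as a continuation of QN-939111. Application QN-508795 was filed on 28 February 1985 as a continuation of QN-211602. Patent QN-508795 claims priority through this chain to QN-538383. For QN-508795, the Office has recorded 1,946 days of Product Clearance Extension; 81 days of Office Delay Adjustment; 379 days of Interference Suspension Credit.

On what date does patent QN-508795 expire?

April 23, 2011

Earliest priority filing: 20 September 1981.
Base term: 20 September 1981 + 23 years → 20 September 2004.
Product Clearance Extension: +1946 days → 18 January 2010.
Office Delay Adjustment: +81 days → 9 April 2010.
Interference Suspension Credit: +379 days → 23 April 2011.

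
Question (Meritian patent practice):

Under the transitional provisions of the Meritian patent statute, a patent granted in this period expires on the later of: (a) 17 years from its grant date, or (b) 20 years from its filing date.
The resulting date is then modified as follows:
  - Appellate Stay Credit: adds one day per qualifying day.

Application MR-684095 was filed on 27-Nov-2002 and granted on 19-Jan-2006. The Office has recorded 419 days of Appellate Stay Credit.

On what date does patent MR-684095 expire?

March 13, 2024

(a) grant + 17 years → 19 January 2023.
(b) filing + 20 years → 27 November 2022.
Later of the two: 19 January 2023.
Appellate Stay Credit: +419 days → 13 March 2024.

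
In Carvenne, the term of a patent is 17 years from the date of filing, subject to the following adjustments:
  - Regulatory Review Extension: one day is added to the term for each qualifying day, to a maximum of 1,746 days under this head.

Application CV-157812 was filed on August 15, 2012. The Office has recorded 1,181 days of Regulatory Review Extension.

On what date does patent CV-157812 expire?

November 8, 2032

Base term: filing date + 17 years → 15 August 2029.
Regulatory Review Extension: 1181 days (within the 1746-day cap) → +1181 days → 8 November 2032.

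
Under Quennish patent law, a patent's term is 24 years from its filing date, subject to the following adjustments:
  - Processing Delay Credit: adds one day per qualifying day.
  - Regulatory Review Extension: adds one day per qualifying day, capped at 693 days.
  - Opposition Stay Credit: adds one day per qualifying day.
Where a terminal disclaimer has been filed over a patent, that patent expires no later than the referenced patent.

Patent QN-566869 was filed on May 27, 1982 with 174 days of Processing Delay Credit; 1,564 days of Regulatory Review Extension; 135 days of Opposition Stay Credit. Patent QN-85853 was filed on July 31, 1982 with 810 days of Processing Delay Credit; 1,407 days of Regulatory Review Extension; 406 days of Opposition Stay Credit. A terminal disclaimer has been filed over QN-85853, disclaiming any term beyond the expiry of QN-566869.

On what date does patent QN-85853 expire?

Natural term of QN-85853:
  Base: filing + 24 years → 31 July 2006.
  Processing Delay Credit: +810 days → 18 October 2008.
  Regulatory Review Extension: 1407 days claimed exceeds the 693-day cap, so +693 days → 11 September 2010.
  Opposition Stay Credit: +406 days → 22 October 2011.
Expiry of referenced patent QN-566869:
  Base: filing + 24 years → 27 May 2006.
  Processing Delay Credit: +174 days → 17 November 2006.
  Regulatory Review Extension: 1564 days claimed exceeds the 693-day cap, so +693 days → 10 October 2008.
  Opposition Stay Credit: +135 days → 22 February 2009.
Terminal disclaimer: QN-85853 expires on the earlier of 22 October 2011 and 22 February 2009.

February 22, 2009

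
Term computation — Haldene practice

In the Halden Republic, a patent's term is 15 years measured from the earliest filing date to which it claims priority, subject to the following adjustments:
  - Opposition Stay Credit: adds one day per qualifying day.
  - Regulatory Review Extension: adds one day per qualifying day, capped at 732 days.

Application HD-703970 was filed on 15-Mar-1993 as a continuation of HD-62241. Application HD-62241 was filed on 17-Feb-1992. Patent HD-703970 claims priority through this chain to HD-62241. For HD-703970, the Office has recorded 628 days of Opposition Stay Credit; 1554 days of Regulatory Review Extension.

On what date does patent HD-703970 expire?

Earliest priority filing: 17 February 1992.
Base term: 17 February 1992 + 15 years → 17 February 2007.
Opposition Stay Credit: +628 days → 6 November 2008.
Regulatory Review Extension: 1554 days claimed exceeds the 732-day cap, so +732 days → 8 November 2010.

2010-11-08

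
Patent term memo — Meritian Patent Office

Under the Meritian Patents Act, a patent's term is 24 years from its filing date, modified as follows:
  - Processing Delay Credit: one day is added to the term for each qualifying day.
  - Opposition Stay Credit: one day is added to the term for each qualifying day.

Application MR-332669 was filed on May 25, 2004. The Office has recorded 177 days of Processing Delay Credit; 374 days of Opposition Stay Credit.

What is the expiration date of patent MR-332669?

Base term: filing date + 24 years → 25 May 2028.
Processing Delay Credit: +177 days → 18 November 2028.
Opposition Stay Credit: +374 days → 27 November 2029.

November 27, 2029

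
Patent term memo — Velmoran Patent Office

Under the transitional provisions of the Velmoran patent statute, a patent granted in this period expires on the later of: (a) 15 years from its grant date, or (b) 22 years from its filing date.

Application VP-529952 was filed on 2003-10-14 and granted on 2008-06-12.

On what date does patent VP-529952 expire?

(a) grant + 15 years → 12 June 2023.
(b) filing + 22 years → 14 October 2025.
Later of the two: 14 October 2025.

2025-10-14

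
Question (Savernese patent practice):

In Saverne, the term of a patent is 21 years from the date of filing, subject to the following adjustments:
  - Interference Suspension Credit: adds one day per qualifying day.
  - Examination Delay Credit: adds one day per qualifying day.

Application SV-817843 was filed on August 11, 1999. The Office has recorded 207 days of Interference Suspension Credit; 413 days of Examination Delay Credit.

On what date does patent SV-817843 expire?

Base term: filing date + 21 years → 11 August 2020.
Interference Suspension Credit: +207 days → 6 March 2021.
Examination Delay Credit: +413 days → 23 April 2022.

2022-04-23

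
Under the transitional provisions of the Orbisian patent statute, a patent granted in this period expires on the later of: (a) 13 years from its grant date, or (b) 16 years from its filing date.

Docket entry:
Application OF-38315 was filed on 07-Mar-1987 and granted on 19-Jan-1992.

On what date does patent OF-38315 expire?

2005-01-19

(a) grant + 13 years → 19 January 2005.
(b) filing + 16 years → 7 March 2003.
Later of the two: 19 January 2005.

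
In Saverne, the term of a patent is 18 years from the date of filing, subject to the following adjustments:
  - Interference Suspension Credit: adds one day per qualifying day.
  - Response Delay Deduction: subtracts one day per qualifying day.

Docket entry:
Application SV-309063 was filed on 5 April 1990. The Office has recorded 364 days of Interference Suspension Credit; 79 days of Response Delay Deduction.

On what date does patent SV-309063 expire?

Base term: filing date + 18 years → 5 April 2008.
Interference Suspension Credit: +364 days → 4 April 2009.
Response Delay Deduction: −79 days → 15 January 2009.

2009-01-15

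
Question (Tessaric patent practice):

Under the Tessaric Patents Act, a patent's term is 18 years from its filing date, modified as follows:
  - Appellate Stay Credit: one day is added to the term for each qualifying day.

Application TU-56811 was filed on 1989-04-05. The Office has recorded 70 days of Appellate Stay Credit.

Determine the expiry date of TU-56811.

2007-06-14

Base term: filing date + 18 years → 5 April 2007.
Appellate Stay Credit: +70 days → 14 June 2007.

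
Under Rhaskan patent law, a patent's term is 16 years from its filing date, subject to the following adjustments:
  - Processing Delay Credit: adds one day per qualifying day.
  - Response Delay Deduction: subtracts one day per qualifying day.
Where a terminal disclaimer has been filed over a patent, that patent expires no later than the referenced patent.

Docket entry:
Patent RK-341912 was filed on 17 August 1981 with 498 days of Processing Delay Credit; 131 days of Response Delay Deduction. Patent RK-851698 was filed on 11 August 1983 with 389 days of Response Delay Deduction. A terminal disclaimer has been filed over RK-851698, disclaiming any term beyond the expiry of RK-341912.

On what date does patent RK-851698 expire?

July 18, 1998

Natural term of RK-851698:
  Base: filing + 16 years → 11 August 1999.
  Response Delay Deduction: −389 days → 18 July 1998.
Expiry of referenced patent RK-341912:
  Base: filing + 16 years → 17 August 1997.
  Processing Delay Credit: +498 days → 28 December 1998.
  Response Delay Deduction: −131 days → 19 August 1998.
Terminal disclaimer: RK-851698 expires on the earlier of 18 July 1998 and 19 August 1998.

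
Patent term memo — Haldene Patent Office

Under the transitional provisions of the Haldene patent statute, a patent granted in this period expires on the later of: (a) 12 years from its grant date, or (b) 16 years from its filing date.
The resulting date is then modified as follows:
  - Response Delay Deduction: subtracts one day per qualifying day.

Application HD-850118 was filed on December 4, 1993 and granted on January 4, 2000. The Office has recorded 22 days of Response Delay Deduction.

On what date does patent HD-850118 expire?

2011-12-13

(a) grant + 12 years → 4 January 2012.
(b) filing + 16 years → 4 December 2009.
Later of the two: 4 January 2012.
Response Delay Deduction: −22 days → 13 December 2011.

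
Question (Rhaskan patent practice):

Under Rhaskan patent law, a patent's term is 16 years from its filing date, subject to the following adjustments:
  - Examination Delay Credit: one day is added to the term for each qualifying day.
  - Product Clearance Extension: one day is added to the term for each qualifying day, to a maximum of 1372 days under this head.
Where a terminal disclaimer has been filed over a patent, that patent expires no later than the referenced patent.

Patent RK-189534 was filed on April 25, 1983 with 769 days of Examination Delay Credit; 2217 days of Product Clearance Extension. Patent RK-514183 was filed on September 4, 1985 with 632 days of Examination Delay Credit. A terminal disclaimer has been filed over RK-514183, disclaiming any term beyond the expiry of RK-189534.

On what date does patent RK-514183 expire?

2003-05-29

Natural term of RK-514183:
  Base: filing + 16 years → 4 September 2001.
  Examination Delay Credit: +632 days → 29 May 2003.
Expiry of referenced patent RK-189534:
  Base: filing + 16 years → 25 April 1999.
  Examination Delay Credit: +769 days → 2 June 2001.
  Product Clearance Extension: 2217 days claimed exceeds the 1372-day cap, so +1372 days → 5 March 2005.
Terminal disclaimer: RK-514183 expires on the earlier of 29 May 2003 and 5 March 2005.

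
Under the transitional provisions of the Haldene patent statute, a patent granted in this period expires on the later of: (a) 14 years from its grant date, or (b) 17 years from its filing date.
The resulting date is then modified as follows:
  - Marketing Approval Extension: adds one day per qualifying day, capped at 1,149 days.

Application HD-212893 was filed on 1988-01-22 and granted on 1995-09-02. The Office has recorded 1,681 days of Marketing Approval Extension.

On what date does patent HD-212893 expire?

2012-10-25

(a) grant + 14 years → 2 September 2009.
(b) filing + 17 years → 22 January 2005.
Later of the two: 2 September 2009.
Marketing Approval Extension: 1681 days claimed exceeds the 1149-day cap, so +1149 days → 25 October 2012.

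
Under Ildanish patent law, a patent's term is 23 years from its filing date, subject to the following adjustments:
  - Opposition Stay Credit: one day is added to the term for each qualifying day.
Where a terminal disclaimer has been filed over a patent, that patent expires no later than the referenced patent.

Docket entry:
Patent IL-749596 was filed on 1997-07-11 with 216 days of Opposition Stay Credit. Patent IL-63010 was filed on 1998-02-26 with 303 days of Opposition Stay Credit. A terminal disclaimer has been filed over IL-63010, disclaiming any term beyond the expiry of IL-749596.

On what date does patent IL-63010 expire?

Natural term of IL-63010:
  Base: filing + 23 years → 26 February 2021.
  Opposition Stay Credit: +303 days → 26 December 2021.
Expiry of referenced patent IL-749596:
  Base: filing + 23 years → 11 July 2020.
  Opposition Stay Credit: +216 days → 12 February 2021.
Terminal disclaimer: IL-63010 expires on the earlier of 26 December 2021 and 12 February 2021.

February 12, 2021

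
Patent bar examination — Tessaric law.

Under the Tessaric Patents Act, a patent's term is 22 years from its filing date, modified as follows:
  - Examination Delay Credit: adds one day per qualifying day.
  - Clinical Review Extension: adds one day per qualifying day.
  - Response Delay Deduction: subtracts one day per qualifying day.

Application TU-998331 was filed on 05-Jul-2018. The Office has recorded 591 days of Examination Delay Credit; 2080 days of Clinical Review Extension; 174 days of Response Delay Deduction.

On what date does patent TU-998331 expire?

Base term: filing date + 22 years → 5 July 2040.
Examination Delay Credit: +591 days → 16 February 2042.
Clinical Review Extension: +2080 days → 28 October 2047.
Response Delay Deduction: −174 days → 7 May 2047.

2047-05-07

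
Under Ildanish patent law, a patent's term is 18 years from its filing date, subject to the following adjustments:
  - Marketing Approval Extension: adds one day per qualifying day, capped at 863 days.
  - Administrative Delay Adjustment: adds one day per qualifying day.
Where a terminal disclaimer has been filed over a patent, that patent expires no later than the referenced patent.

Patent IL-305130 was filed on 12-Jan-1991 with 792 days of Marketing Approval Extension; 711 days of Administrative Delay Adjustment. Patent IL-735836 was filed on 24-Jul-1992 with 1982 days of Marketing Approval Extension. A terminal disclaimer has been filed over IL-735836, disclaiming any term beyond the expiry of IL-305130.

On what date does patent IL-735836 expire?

Natural term of IL-735836:
  Base: filing + 18 years → 24 July 2010.
  Marketing Approval Extension: 1982 days claimed exceeds the 863-day cap, so +863 days → 3 December 2012.
Expiry of referenced patent IL-305130:
  Base: filing + 18 years → 12 January 2009.
  Marketing Approval Extension: 792 days (within the 863-day cap) → +792 days → 15 March 2011.
  Administrative Delay Adjustment: +711 days → 23 February 2013.
Terminal disclaimer: IL-735836 expires on the earlier of 3 December 2012 and 23 February 2013.

December 3, 2012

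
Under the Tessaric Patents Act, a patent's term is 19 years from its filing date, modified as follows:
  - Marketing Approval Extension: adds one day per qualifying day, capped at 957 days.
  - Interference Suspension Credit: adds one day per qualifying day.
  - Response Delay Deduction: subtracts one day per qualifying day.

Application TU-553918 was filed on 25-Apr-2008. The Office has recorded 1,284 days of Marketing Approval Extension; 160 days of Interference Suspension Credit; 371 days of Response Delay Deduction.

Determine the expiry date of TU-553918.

May 10, 2029

Base term: filing date + 19 years → 25 April 2027.
Marketing Approval Extension: 1284 days claimed exceeds the 957-day cap, so +957 days → 7 December 2029.
Interference Suspension Credit: +160 days → 16 May 2030.
Response Delay Deduction: −371 days → 10 May 2029.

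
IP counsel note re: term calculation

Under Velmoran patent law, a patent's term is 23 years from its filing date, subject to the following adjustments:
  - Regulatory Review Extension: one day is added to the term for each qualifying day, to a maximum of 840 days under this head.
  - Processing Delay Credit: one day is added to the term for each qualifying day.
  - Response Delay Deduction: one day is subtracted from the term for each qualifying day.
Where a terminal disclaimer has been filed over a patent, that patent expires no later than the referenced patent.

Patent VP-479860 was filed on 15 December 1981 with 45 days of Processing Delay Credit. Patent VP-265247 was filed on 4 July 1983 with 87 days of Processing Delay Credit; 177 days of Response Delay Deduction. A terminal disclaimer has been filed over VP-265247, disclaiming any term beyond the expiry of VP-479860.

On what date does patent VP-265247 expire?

January 29, 2005

Natural term of VP-265247:
  Base: filing + 23 years → 4 July 2006.
  Processing Delay Credit: +87 days → 29 September 2006.
  Response Delay Deduction: −177 days → 5 April 2006.
Expiry of referenced patent VP-479860:
  Base: filing + 23 years → 15 December 2004.
  Processing Delay Credit: +45 days → 29 January 2005.
Terminal disclaimer: VP-265247 expires on the earlier of 5 April 2006 and 29 January 2005.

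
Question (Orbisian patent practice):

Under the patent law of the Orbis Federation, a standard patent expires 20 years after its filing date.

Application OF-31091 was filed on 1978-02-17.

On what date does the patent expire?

Filing date + 20 years → 17 February 1998.

February 17, 1998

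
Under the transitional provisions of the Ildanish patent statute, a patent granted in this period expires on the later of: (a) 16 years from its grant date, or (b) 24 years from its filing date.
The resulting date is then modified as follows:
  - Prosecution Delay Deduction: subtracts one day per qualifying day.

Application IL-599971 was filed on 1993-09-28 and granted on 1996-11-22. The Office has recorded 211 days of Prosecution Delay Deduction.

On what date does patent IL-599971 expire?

2017-03-01

(a) grant + 16 years → 22 November 2012.
(b) filing + 24 years → 28 September 2017.
Later of the two: 28 September 2017.
Prosecution Delay Deduction: −211 days → 1 March 2017.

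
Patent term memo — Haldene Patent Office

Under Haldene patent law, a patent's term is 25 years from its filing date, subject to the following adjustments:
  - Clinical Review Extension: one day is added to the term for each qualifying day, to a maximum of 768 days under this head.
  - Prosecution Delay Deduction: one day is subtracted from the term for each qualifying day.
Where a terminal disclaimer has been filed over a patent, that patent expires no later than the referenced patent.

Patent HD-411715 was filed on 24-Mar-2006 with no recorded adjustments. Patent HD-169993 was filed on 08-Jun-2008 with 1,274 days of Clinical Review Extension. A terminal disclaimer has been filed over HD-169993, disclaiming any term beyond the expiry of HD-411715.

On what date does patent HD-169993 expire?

Natural term of HD-169993:
  Base: filing + 25 years → 8 June 2033.
  Clinical Review Extension: 1274 days claimed exceeds the 768-day cap, so +768 days → 16 July 2035.
Expiry of referenced patent HD-411715:
  Base: filing + 25 years → 24 March 2031.
Terminal disclaimer: HD-169993 expires on the earlier of 16 July 2035 and 24 March 2031.

March 24, 2031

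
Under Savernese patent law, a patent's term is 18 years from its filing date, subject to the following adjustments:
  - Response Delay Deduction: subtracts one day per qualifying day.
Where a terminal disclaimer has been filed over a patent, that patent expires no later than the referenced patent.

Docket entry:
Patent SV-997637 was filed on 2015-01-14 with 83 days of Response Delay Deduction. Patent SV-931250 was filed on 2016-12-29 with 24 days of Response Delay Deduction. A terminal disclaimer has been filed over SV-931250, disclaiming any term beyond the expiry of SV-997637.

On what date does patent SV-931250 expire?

October 23, 2032

Natural term of SV-931250:
  Base: filing + 18 years → 29 December 2034.
  Response Delay Deduction: −24 days → 5 December 2034.
Expiry of referenced patent SV-997637:
  Base: filing + 18 years → 14 January 2033.
  Response Delay Deduction: −83 days → 23 October 2032.
Terminal disclaimer: SV-931250 expires on the earlier of 5 December 2034 and 23 October 2032.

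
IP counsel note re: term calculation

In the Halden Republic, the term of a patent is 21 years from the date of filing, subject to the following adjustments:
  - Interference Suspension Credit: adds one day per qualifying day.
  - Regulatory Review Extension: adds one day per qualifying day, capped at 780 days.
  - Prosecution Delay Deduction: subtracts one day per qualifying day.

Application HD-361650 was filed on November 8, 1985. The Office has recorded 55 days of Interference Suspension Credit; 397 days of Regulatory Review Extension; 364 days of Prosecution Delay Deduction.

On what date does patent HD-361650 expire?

February 4, 2007

Base term: filing date + 21 years → 8 November 2006.
Interference Suspension Credit: +55 days → 2 January 2007.
Regulatory Review Extension: 397 days (within the 780-day cap) → +397 days → 3 February 2008.
Prosecution Delay Deduction: −364 days → 4 February 2007.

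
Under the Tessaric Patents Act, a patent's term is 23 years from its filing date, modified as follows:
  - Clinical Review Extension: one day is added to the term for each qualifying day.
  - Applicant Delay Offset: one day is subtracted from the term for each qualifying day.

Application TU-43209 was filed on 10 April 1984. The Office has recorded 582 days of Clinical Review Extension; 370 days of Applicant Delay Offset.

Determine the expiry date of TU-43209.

Base term: filing date + 23 years → 10 April 2007.
Clinical Review Extension: +582 days → 12 November 2008.
Applicant Delay Offset: −370 days → 8 November 2007.

2007-11-08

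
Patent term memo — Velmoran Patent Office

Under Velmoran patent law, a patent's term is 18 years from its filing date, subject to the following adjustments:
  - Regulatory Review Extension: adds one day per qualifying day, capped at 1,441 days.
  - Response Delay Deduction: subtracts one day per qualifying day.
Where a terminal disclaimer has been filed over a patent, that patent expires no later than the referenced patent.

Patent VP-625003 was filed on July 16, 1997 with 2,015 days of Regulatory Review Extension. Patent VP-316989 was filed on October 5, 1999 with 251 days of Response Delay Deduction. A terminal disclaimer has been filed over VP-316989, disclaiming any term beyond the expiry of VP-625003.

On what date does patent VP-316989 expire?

January 27, 2017

Natural term of VP-316989:
  Base: filing + 18 years → 5 October 2017.
  Response Delay Deduction: −251 days → 27 January 2017.
Expiry of referenced patent VP-625003:
  Base: filing + 18 years → 16 July 2015.
  Regulatory Review Extension: 2015 days claimed exceeds the 1441-day cap, so +1441 days → 26 June 2019.
Terminal disclaimer: VP-316989 expires on the earlier of 27 January 2017 and 26 June 2019.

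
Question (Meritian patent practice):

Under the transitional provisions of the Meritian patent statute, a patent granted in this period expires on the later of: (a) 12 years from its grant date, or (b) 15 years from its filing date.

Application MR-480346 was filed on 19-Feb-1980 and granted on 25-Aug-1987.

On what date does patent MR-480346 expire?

1999-08-25

(a) grant + 12 years → 25 August 1999.
(b) filing + 15 years → 19 February 1995.
Later of the two: 25 August 1999.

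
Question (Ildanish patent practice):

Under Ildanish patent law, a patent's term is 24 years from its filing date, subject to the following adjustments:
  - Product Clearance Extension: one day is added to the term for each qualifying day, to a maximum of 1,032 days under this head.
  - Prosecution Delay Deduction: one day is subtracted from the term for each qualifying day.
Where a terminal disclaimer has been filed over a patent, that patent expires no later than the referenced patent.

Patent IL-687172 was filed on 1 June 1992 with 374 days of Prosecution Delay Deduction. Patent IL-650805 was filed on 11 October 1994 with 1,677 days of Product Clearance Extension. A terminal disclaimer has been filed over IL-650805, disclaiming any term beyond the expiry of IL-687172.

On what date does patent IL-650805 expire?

May 24, 2015

Natural term of IL-650805:
  Base: filing + 24 years → 11 October 2018.
  Product Clearance Extension: 1677 days claimed exceeds the 1032-day cap, so +1032 days → 8 August 2021.
Expiry of referenced patent IL-687172:
  Base: filing + 24 years → 1 June 2016.
  Prosecution Delay Deduction: −374 days → 24 May 2015.
Terminal disclaimer: IL-650805 expires on the earlier of 8 August 2021 and 24 May 2015.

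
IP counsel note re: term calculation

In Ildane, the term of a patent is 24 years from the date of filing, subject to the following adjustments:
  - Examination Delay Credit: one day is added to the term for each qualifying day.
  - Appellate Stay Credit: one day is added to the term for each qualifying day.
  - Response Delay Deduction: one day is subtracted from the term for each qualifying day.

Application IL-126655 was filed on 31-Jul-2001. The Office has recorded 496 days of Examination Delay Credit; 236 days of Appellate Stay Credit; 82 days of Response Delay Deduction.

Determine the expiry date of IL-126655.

2027-05-12

Base term: filing date + 24 years → 31 July 2025.
Examination Delay Credit: +496 days → 9 December 2026.
Appellate Stay Credit: +236 days → 2 August 2027.
Response Delay Deduction: −82 days → 12 May 2027.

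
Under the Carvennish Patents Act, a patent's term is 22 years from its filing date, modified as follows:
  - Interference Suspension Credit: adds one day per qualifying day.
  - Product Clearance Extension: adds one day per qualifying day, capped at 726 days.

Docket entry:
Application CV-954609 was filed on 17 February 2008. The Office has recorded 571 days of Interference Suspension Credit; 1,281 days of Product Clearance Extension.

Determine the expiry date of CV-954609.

Base term: filing date + 22 years → 17 February 2030.
Interference Suspension Credit: +571 days → 11 September 2031.
Product Clearance Extension: 1281 days claimed exceeds the 726-day cap, so +726 days → 6 September 2033.

2033-09-06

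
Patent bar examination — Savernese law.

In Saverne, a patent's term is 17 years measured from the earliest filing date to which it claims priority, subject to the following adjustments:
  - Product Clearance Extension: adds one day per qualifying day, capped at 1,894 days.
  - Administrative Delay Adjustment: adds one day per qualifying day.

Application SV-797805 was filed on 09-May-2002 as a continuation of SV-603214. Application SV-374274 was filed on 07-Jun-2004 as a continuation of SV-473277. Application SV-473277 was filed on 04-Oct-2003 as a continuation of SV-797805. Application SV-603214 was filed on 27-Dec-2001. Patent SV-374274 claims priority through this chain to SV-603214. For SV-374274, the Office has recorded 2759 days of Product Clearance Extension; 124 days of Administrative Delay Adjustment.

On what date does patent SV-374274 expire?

July 6, 2024

Earliest priority filing: 27 December 2001.
Base term: 27 December 2001 + 17 years → 27 December 2018.
Product Clearance Extension: 2759 days claimed exceeds the 1894-day cap, so +1894 days → 4 March 2024.
Administrative Delay Adjustment: +124 days → 6 July 2024.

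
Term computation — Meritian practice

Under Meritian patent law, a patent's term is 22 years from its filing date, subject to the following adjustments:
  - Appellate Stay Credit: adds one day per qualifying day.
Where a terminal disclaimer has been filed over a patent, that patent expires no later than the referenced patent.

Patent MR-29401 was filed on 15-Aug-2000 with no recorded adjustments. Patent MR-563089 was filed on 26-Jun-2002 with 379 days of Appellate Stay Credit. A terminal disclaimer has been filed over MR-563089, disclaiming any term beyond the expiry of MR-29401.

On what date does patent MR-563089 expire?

August 15, 2022

Natural term of MR-563089:
  Base: filing + 22 years → 26 June 2024.
  Appellate Stay Credit: +379 days → 10 July 2025.
Expiry of referenced patent MR-29401:
  Base: filing + 22 years → 15 August 2022.
Terminal disclaimer: MR-563089 expires on the earlier of 10 July 2025 and 15 August 2022.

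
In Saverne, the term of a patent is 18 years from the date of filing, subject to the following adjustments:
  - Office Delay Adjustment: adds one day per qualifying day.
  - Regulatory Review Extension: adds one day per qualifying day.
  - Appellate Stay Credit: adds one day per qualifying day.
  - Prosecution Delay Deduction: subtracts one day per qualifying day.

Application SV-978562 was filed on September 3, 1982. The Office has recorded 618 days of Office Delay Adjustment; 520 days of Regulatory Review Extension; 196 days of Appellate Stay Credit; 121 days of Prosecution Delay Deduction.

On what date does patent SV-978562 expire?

Base term: filing date + 18 years → 3 September 2000.
Office Delay Adjustment: +618 days → 14 May 2002.
Regulatory Review Extension: +520 days → 16 October 2003.
Appellate Stay Credit: +196 days → 29 April 2004.
Prosecution Delay Deduction: −121 days → 30 December 2003.

2003-12-30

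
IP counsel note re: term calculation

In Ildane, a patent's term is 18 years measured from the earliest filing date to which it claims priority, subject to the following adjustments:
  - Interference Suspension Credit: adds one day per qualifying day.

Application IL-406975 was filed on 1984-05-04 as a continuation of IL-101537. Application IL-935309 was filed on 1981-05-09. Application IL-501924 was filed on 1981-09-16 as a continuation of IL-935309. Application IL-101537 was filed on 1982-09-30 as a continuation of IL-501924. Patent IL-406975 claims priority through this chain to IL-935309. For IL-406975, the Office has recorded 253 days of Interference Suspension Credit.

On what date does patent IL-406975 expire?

Earliest priority filing: 9 May 1981.
Base term: 9 May 1981 + 18 years → 9 May 1999.
Interference Suspension Credit: +253 days → 17 January 2000.

January 17, 2000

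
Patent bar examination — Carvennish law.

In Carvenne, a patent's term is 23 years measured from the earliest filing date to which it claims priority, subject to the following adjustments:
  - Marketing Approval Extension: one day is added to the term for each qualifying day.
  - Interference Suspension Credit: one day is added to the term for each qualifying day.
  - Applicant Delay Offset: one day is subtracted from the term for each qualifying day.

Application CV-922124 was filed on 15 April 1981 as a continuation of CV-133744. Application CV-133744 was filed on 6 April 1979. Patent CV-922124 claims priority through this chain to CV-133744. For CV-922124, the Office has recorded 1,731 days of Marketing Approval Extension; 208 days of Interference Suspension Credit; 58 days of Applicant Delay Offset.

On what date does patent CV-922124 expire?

May 31, 2007

Earliest priority filing: 6 April 1979.
Base term: 6 April 1979 + 23 years → 6 April 2002.
Marketing Approval Extension: +1731 days → 1 January 2007.
Interference Suspension Credit: +208 days → 28 July 2007.
Applicant Delay Offset: −58 days → 31 May 2007.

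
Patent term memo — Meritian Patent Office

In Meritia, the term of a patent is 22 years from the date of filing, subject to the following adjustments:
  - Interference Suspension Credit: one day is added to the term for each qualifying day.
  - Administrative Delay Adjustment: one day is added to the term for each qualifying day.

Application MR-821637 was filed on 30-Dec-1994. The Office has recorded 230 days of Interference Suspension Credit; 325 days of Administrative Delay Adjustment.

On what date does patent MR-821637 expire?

2018-07-08

Base term: filing date + 22 years → 30 December 2016.
Interference Suspension Credit: +230 days → 17 August 2017.
Administrative Delay Adjustment: +325 days → 8 July 2018.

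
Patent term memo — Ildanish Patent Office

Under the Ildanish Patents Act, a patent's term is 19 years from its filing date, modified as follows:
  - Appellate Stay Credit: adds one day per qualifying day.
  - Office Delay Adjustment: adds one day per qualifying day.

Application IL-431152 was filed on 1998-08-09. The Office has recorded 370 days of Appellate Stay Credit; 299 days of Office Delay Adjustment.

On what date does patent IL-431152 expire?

Base term: filing date + 19 years → 9 August 2017.
Appellate Stay Credit: +370 days → 14 August 2018.
Office Delay Adjustment: +299 days → 9 June 2019.

June 9, 2019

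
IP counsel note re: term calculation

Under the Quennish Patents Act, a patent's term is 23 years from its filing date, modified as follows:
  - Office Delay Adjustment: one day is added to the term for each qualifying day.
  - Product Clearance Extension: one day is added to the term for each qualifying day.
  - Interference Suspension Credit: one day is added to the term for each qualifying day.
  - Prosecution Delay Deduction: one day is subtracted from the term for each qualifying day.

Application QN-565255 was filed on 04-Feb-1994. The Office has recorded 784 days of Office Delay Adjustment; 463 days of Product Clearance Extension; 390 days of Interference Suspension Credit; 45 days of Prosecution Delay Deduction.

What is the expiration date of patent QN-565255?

2021-06-15

Base term: filing date + 23 years → 4 February 2017.
Office Delay Adjustment: +784 days → 30 March 2019.
Product Clearance Extension: +463 days → 5 July 2020.
Interference Suspension Credit: +390 days → 30 July 2021.
Prosecution Delay Deduction: −45 days → 15 June 2021.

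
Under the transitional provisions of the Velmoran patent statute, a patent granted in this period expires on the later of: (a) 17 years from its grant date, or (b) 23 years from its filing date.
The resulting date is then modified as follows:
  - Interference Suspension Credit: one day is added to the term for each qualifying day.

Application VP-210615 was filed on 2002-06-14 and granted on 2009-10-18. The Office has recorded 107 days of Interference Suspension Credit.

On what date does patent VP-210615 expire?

(a) grant + 17 years → 18 October 2026.
(b) filing + 23 years → 14 June 2025.
Later of the two: 18 October 2026.
Interference Suspension Credit: +107 days → 2 February 2027.

2027-02-02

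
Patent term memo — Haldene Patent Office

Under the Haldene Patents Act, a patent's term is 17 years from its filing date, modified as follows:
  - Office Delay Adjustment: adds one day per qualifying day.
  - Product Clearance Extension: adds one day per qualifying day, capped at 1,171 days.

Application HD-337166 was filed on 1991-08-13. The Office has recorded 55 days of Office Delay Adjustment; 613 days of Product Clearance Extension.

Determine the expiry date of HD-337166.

2010-06-12

Base term: filing date + 17 years → 13 August 2008.
Office Delay Adjustment: +55 days → 7 October 2008.
Product Clearance Extension: 613 days (within the 1171-day cap) → +613 days → 12 June 2010.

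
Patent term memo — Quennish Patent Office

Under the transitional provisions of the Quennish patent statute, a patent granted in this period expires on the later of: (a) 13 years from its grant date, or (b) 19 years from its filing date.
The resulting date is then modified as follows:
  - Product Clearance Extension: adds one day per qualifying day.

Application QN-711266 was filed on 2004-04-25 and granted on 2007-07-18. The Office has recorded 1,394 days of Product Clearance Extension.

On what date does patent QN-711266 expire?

(a) grant + 13 years → 18 July 2020.
(b) filing + 19 years → 25 April 2023.
Later of the two: 25 April 2023.
Product Clearance Extension: +1394 days → 17 February 2027.

February 17, 2027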